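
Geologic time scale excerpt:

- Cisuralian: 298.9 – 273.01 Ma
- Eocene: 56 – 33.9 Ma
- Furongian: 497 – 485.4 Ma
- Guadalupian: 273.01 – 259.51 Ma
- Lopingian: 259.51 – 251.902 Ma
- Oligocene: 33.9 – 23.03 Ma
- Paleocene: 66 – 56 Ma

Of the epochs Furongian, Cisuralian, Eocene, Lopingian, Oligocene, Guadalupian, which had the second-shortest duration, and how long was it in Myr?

Oligocene, 10.87 million years

Durations: Furongian 11.6; Cisuralian 25.89; Eocene 22.1; Lopingian 7.608; Oligocene 10.87; Guadalupian 13.5 Myr.
Sorted shortest-first: Lopingian (7.608), Oligocene (10.87), Furongian (11.6), Guadalupian (13.5), Eocene (22.1), Cisuralian (25.89).
The second shortest is Oligocene at 10.87 Myr.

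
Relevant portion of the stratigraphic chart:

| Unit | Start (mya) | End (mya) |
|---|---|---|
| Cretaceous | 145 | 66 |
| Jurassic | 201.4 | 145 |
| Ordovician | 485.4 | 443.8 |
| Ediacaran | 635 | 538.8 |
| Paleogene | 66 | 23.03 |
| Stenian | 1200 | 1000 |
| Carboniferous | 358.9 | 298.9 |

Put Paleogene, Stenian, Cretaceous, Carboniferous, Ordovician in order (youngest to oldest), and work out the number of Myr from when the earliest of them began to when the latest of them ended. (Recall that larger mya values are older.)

Start ages (Ma): Stenian 1200, Ordovician 485.4, Carboniferous 358.9, Cretaceous 145, Paleogene 66.
Ordered youngest to oldest: Paleogene, Cretaceous, Carboniferous, Ordovician, Stenian.
Span = 1200 − 23.03 = 1176.97 Myr.

Paleogene → Cretaceous → Carboniferous → Ordovician → Stenian; total span 1176.97 Myr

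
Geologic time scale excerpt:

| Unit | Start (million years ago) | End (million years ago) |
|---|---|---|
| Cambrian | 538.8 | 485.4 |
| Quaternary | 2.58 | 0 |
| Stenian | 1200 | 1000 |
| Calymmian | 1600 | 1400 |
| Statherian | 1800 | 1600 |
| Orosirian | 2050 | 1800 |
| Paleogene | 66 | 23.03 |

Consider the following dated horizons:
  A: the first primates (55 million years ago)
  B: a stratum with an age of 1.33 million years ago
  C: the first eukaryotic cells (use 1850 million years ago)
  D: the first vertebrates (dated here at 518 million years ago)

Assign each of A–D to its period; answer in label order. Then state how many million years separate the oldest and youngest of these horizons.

A — Paleogene; B — Quaternary; C — Orosirian; D — Cambrian; span 1848.67 million years

A: 55 Ma lies in 66–23.03 Ma, so Paleogene.
B: 1.33 Ma lies in 2.58–0 Ma, so Quaternary.
C: 1850 Ma lies in 2050–1800 Ma, so Orosirian.
D: 518 Ma lies in 538.8–485.4 Ma, so Cambrian.
Oldest = 1850 Ma, youngest = 1.33 Ma → span 1848.67 Myr.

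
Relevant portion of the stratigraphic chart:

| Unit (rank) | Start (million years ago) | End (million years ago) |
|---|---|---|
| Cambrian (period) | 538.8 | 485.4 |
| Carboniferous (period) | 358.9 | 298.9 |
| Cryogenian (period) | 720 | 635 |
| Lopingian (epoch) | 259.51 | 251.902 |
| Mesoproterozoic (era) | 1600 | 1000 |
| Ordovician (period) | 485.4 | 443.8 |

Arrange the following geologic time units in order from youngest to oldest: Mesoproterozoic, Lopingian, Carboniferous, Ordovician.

Lopingian, Carboniferous, Ordovician, Mesoproterozoic

Read off each span (Ma): Mesoproterozoic 1600–1000; Lopingian 259.51–251.902; Carboniferous 358.9–298.9; Ordovician 485.4–443.8.
Larger Ma is older, so oldest→youngest is Mesoproterozoic, Ordovician, Carboniferous, Lopingian; reverse it for youngest→oldest.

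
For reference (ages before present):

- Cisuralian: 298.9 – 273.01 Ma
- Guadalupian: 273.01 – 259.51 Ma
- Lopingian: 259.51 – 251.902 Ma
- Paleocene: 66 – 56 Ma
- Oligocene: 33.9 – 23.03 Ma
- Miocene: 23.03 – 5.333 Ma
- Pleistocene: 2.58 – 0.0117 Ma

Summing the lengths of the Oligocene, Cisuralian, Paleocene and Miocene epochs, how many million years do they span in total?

64.457 million years

Each duration: Oligocene = 10.87; Cisuralian = 25.89; Paleocene = 10; Miocene = 17.697.
Sum: 10.87 + 25.89 + 10 + 17.697 = 64.457 Myr.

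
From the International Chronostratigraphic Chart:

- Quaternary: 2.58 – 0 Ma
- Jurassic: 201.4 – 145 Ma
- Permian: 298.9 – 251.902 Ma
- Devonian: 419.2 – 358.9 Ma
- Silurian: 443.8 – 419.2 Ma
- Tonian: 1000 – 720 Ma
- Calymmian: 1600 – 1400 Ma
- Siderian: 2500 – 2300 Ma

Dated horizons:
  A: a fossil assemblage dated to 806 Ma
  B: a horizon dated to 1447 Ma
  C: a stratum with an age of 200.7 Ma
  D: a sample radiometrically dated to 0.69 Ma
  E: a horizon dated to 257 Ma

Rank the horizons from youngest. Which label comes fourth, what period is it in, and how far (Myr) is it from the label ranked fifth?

A, in the Tonian; 641 million years to B

Smaller Ma means younger, so youngest first: D 0.69 < C 200.7 < E 257 < A 806 < B 1447.
Counting 4 along gives A (806 Ma); the excerpt puts that inside the Tonian, 1000–720 Ma.
Next in line is B (1447 Ma), and 1447 − 806 = 641 Myr.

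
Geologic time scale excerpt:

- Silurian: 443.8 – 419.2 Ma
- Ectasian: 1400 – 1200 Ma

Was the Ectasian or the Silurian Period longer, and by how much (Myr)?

Ectasian, by 175.4 million years

Ectasian: 1400 − 1200 = 200 Myr.
Silurian: 443.8 − 419.2 = 24.6 Myr.
Difference: 200 − 24.6 = 175.4 Myr, so the Ectasian was longer.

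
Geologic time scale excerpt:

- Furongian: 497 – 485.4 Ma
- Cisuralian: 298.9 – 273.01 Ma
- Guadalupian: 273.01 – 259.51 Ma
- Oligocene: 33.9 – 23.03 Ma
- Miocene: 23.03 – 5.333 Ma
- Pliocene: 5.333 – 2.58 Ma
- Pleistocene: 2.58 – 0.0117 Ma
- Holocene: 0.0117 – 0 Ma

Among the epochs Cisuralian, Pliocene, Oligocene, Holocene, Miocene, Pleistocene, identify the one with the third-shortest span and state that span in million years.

Start − end for each: Cisuralian 298.9 − 273.01 = 25.89; Pliocene 5.333 − 2.58 = 2.753; Oligocene 33.9 − 23.03 = 10.87; Holocene 0.0117 − 0 = 0.0117; Miocene 23.03 − 5.333 = 17.697; Pleistocene 2.58 − 0.0117 = 2.5683.
Ranking these from shortest: Holocene < Pleistocene < Pliocene < Oligocene < Miocene < Cisuralian.
Position 3 in that ranking is Pliocene, which lasted 2.753 Myr.

Pliocene, 2.753 million years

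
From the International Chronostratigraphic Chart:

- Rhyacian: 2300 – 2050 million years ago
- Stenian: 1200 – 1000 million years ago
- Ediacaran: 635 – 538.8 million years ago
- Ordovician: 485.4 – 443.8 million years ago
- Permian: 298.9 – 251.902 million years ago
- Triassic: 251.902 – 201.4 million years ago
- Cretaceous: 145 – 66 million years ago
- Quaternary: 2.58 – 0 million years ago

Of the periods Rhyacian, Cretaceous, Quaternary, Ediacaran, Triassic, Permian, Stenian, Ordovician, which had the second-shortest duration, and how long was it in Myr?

Durations: Rhyacian 250; Cretaceous 79; Quaternary 2.58; Ediacaran 96.2; Triassic 50.502; Permian 46.998; Stenian 200; Ordovician 41.6 Myr.
Sorted shortest-first: Quaternary (2.58), Ordovician (41.6), Permian (46.998), Triassic (50.502), Cretaceous (79), Ediacaran (96.2), Stenian (200), Rhyacian (250).
The second shortest is Ordovician at 41.6 Myr.

Ordovician, 41.6 million years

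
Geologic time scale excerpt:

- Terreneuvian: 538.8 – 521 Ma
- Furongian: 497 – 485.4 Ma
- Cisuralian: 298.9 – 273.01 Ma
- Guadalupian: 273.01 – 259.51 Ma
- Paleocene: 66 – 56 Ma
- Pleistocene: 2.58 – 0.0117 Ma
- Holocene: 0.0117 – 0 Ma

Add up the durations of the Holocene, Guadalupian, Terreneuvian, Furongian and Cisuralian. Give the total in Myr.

Each duration: Holocene = 0.0117; Guadalupian = 13.5; Terreneuvian = 17.8; Furongian = 11.6; Cisuralian = 25.89.
Sum: 0.0117 + 13.5 + 17.8 + 11.6 + 25.89 = 68.8017 Myr.

68.8017 million years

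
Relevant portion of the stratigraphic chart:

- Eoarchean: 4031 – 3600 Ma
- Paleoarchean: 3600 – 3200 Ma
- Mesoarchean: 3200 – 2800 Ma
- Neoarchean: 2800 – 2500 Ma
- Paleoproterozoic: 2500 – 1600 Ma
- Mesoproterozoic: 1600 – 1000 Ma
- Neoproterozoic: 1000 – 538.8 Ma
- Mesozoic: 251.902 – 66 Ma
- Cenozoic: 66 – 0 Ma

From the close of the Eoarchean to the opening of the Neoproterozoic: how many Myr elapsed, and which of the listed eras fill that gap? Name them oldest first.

The Eoarchean closes at 3600 Ma and the Neoproterozoic opens at 1000 Ma, so the interval is 3600 − 1000 = 2600 Myr.
An era fits inside if it starts at or after 3600 Ma and ends at or before 1000 Ma; oldest first that gives Paleoarchean, Mesoarchean, Neoarchean, Paleoproterozoic, Mesoproterozoic.

2600 million years; Paleoarchean, Mesoarchean, Neoarchean, Paleoproterozoic, Mesoproterozoic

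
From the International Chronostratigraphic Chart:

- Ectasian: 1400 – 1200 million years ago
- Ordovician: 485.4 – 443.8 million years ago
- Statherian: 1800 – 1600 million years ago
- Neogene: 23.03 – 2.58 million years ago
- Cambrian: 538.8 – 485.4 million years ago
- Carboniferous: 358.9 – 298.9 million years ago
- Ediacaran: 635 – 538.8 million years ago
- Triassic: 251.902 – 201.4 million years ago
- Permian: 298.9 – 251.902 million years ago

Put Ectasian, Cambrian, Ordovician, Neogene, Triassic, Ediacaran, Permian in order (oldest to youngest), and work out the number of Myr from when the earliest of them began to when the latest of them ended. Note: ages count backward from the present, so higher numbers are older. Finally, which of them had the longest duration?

Start ages (Ma): Ectasian 1400, Ediacaran 635, Cambrian 538.8, Ordovician 485.4, Permian 298.9, Triassic 251.902, Neogene 23.03.
Ordered oldest to youngest: Ectasian, Ediacaran, Cambrian, Ordovician, Permian, Triassic, Neogene.
Span = 1400 − 2.58 = 1397.42 Myr.
Durations: Neogene 20.45, Permian 46.998, Triassic 50.502, Ediacaran 96.2, Ordovician 41.6, Cambrian 53.4, Ectasian 200 → longest is Ectasian (200 Myr).

Ectasian, Ediacaran, Cambrian, Ordovician, Permian, Triassic, Neogene; total span 1397.42 Myr; longest is Ectasian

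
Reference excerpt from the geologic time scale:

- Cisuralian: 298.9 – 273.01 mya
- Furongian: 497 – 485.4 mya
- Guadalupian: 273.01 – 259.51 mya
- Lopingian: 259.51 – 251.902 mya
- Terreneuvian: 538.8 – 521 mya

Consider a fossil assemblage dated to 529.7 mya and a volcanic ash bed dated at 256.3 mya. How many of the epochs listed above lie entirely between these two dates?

3

The older date is 529.7 Ma and the younger is 256.3 Ma.
Epochs with start < 529.7 and end > 256.3 Ma: Furongian (497–485.4), Cisuralian (298.9–273.01), Guadalupian (273.01–259.51).
That is 3 complete epochs.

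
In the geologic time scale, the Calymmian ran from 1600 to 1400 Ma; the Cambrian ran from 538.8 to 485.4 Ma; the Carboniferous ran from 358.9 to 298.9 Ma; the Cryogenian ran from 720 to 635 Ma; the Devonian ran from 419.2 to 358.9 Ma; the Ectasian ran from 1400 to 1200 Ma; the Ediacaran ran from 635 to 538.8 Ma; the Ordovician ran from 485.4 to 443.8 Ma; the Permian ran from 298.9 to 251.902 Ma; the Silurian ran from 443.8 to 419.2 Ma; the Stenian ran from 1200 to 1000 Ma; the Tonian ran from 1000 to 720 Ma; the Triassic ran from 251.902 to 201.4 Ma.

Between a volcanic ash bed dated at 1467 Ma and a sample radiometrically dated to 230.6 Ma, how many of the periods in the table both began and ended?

The older date is 1467 Ma and the younger is 230.6 Ma.
Periods with start < 1467 and end > 230.6 Ma: Ectasian (1400–1200), Stenian (1200–1000), Tonian (1000–720), Cryogenian (720–635), Ediacaran (635–538.8), Cambrian (538.8–485.4), Ordovician (485.4–443.8), Silurian (443.8–419.2), Devonian (419.2–358.9), Carboniferous (358.9–298.9), Permian (298.9–251.902).
That is 11 complete periods.

11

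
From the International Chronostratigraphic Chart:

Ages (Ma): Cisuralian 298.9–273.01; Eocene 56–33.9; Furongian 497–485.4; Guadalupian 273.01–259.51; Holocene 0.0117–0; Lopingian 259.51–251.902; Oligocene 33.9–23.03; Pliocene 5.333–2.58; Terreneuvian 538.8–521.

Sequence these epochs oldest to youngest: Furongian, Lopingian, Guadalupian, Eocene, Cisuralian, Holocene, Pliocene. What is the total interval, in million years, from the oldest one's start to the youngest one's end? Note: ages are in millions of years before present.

From the excerpt: Furongian 497–485.4; Lopingian 259.51–251.902; Guadalupian 273.01–259.51; Eocene 56–33.9; Cisuralian 298.9–273.01; Holocene 0.0117–0; Pliocene 5.333–2.58 (Ma).
Larger Ma is earlier, so the oldest is Furongian and the youngest is Holocene; oldest to youngest: Furongian, Cisuralian, Guadalupian, Lopingian, Eocene, Pliocene, Holocene.
Oldest start 497 minus youngest end 0 gives 497 Myr overall.

Furongian, Cisuralian, Guadalupian, Lopingian, Eocene, Pliocene, Holocene; total span 497 Myr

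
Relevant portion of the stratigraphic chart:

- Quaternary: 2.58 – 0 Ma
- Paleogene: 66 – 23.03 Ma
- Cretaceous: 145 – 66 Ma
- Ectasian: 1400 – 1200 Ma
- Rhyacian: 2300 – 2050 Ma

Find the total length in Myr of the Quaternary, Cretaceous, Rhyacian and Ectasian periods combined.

Duration is start − end for each: (2.58 − 0) + (145 − 66) + (2300 − 2050) + (1400 − 1200).
That is 2.58 + 79 + 250 + 200, which totals 531.58 million years.

531.58 million years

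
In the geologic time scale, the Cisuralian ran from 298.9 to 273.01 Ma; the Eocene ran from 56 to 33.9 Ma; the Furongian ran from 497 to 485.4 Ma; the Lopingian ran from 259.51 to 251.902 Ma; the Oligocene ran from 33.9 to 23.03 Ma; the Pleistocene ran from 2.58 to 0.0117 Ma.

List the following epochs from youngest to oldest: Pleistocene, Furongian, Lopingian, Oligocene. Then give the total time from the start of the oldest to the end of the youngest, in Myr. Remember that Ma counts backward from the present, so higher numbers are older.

Start ages (Ma): Furongian 497, Lopingian 259.51, Oligocene 33.9, Pleistocene 2.58.
Ordered youngest to oldest: Pleistocene, Oligocene, Lopingian, Furongian.
Span = 497 − 0.0117 = 496.9883 Myr.

Pleistocene, Oligocene, Lopingian, Furongian; total span 496.9883 Myr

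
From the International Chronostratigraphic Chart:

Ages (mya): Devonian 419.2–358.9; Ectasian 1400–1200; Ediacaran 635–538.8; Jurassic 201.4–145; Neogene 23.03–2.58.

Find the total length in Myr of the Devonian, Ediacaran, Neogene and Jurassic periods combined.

233.35 million years

Duration is start − end for each: (419.2 − 358.9) + (635 − 538.8) + (23.03 − 2.58) + (201.4 − 145).
That is 60.3 + 96.2 + 20.45 + 56.4, which totals 233.35 million years.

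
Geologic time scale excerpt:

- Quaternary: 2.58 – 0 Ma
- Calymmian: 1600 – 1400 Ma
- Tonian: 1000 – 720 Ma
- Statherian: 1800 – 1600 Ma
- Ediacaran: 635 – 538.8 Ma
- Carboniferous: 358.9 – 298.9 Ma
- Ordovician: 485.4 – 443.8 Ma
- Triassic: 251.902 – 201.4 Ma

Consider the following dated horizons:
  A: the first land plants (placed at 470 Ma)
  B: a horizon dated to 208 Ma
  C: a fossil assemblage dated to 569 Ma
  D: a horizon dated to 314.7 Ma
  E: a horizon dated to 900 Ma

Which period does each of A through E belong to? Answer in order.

A — Ordovician; B — Triassic; C — Ediacaran; D — Carboniferous; E — Tonian

Match each age against the start–end ranges in the excerpt: A = 470 Ma → Ordovician (485.4–443.8); B = 208 Ma → Triassic (251.902–201.4); C = 569 Ma → Ediacaran (635–538.8); D = 314.7 Ma → Carboniferous (358.9–298.9); E = 900 Ma → Tonian (1000–720).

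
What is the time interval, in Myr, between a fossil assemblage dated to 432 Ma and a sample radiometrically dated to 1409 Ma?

977 million years

1409 − 432 = 977 million years.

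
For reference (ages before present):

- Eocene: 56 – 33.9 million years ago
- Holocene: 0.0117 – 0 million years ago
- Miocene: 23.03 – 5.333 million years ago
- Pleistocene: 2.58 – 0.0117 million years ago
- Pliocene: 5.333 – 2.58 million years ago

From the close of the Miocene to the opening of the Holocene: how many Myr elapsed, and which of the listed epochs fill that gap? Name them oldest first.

5.3213 million years; Pliocene, Pleistocene

End of Miocene = 5.333 Ma; start of Holocene = 0.0117 Ma.
Gap = 5.333 − 0.0117 = 5.3213 Myr.
Epochs wholly inside 5.333–0.0117 Ma: Pliocene (5.333–2.58), Pleistocene (2.58–0.0117).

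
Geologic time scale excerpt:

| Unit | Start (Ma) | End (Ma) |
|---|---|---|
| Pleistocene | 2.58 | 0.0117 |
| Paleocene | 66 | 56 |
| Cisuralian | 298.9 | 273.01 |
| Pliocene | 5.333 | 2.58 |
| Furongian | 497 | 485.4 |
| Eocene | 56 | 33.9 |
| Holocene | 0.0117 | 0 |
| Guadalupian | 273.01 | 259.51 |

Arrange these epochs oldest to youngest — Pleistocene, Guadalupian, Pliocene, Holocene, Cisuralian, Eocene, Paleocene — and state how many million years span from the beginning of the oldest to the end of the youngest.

Cisuralian, Guadalupian, Paleocene, Eocene, Pliocene, Pleistocene, Holocene; total span 298.9 Myr

Start ages (Ma): Cisuralian 298.9, Guadalupian 273.01, Paleocene 66, Eocene 56, Pliocene 5.333, Pleistocene 2.58, Holocene 0.0117.
Ordered oldest to youngest: Cisuralian, Guadalupian, Paleocene, Eocene, Pliocene, Pleistocene, Holocene.
Span = 298.9 − 0 = 298.9 Myr.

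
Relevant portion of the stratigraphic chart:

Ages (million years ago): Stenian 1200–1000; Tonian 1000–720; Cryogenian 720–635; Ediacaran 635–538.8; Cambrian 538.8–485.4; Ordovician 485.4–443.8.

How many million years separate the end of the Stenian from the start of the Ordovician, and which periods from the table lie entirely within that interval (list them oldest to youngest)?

514.6 million years; Tonian, Cryogenian, Ediacaran, Cambrian

The Stenian closes at 1000 Ma and the Ordovician opens at 485.4 Ma, so the interval is 1000 − 485.4 = 514.6 Myr.
A period fits inside if it starts at or after 1000 Ma and ends at or before 485.4 Ma; oldest first that gives Tonian, Cryogenian, Ediacaran, Cambrian.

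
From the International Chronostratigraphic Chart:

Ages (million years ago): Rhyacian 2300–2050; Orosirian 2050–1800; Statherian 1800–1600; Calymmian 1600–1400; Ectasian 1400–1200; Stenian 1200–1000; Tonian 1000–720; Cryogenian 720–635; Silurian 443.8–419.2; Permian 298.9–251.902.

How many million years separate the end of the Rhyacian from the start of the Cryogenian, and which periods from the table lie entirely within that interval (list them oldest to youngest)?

End of Rhyacian = 2050 Ma; start of Cryogenian = 720 Ma.
Gap = 2050 − 720 = 1330 Myr.
Periods wholly inside 2050–720 Ma: Orosirian (2050–1800), Statherian (1800–1600), Calymmian (1600–1400), Ectasian (1400–1200), Stenian (1200–1000), Tonian (1000–720).

1330 million years; Orosirian, Statherian, Calymmian, Ectasian, Stenian, Tonian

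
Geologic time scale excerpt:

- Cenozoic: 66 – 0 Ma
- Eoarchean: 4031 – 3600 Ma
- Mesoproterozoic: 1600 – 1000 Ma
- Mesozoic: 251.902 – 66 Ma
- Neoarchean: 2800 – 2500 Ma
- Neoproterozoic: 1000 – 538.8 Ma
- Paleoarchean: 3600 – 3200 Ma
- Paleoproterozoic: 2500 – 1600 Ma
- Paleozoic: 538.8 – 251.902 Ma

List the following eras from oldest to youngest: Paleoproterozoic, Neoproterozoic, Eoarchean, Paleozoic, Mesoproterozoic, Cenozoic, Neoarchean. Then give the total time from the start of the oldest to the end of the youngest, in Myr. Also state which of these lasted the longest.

Eoarchean → Neoarchean → Paleoproterozoic → Mesoproterozoic → Neoproterozoic → Paleozoic → Cenozoic; total span 4031 Myr; longest is Paleoproterozoic

Start ages (Ma): Eoarchean 4031, Neoarchean 2800, Paleoproterozoic 2500, Mesoproterozoic 1600, Neoproterozoic 1000, Paleozoic 538.8, Cenozoic 66.
Ordered oldest to youngest: Eoarchean, Neoarchean, Paleoproterozoic, Mesoproterozoic, Neoproterozoic, Paleozoic, Cenozoic.
Span = 4031 − 0 = 4031 Myr.
Durations: Cenozoic 66, Paleoproterozoic 900, Neoproterozoic 461.2, Eoarchean 431, Mesoproterozoic 600, Paleozoic 286.898, Neoarchean 300 → longest is Paleoproterozoic (900 Myr).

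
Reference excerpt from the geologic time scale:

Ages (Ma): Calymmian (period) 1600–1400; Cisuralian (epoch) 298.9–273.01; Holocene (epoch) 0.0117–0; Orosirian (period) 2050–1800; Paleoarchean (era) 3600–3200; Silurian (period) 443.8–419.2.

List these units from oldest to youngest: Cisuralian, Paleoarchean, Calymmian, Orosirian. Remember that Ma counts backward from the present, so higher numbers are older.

Paleoarchean → Orosirian → Calymmian → Cisuralian

The oldest of these is Paleoarchean (starts 3600 Ma) and the youngest is Cisuralian (ends 273.01 Ma).
In between, by decreasing start age: Orosirian (2050), Calymmian (1600).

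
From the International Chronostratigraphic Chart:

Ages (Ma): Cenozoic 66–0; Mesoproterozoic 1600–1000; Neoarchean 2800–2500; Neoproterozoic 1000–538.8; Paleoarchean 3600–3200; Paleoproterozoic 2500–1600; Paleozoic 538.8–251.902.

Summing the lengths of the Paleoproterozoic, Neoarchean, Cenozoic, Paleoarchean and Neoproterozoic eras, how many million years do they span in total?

2127.2 million years

Duration is start − end for each: (2500 − 1600) + (2800 − 2500) + (66 − 0) + (3600 − 3200) + (1000 − 538.8).
That is 900 + 300 + 66 + 400 + 461.2, which totals 2127.2 million years.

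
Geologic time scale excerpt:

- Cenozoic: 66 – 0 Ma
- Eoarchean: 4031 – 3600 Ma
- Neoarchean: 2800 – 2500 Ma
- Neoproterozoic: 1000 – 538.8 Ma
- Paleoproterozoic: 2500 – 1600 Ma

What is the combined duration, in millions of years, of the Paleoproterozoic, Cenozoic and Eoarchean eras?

Each duration: Paleoproterozoic = 900; Cenozoic = 66; Eoarchean = 431.
Sum: 900 + 66 + 431 = 1397 Myr.

1397 million years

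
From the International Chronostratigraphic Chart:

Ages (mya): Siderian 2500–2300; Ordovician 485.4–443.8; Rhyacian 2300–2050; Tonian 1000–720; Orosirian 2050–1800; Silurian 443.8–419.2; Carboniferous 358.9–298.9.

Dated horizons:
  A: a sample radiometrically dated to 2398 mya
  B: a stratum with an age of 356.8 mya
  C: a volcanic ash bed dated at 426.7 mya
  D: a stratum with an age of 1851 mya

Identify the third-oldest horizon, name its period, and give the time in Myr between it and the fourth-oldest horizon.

C, in the Silurian; 69.9 million years to B

Sorted oldest-first by Ma: A (2398), D (1851), C (426.7), B (356.8).
The third oldest is C at 426.7 Ma, which lies in 443.8–419.2 Ma: the Silurian.
The fourth oldest is B at 356.8 Ma; separation = |426.7 − 356.8| = 69.9 Myr.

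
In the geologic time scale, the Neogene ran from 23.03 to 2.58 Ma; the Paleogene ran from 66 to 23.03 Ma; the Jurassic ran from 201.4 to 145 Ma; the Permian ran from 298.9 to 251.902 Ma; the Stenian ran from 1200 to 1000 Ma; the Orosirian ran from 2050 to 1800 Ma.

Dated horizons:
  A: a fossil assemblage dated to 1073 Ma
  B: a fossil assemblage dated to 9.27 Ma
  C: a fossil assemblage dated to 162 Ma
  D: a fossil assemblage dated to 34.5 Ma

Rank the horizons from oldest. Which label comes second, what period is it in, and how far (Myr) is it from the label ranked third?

Larger Ma means older, so oldest first: A 1073 > C 162 > D 34.5 > B 9.27.
Counting 2 along gives C (162 Ma); the excerpt puts that inside the Jurassic, 201.4–145 Ma.
Next in line is D (34.5 Ma), and 162 − 34.5 = 127.5 Myr.

C, in the Jurassic; 127.5 million years to D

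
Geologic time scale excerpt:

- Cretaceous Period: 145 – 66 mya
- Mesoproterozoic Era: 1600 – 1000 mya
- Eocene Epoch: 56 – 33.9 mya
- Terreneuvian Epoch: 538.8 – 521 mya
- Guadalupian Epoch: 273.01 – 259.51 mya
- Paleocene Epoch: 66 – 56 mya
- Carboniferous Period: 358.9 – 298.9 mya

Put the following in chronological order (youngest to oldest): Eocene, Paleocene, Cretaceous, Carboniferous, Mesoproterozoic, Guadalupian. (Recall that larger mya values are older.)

Eocene, then Paleocene, then Cretaceous, then Guadalupian, then Carboniferous, then Mesoproterozoic

The oldest of these is Mesoproterozoic (starts 1600 Ma) and the youngest is Eocene (ends 33.9 Ma).
In between, by decreasing start age: Carboniferous (358.9), Guadalupian (273.01), Cretaceous (145), Paleocene (66).
Listing youngest first means reversing that sequence.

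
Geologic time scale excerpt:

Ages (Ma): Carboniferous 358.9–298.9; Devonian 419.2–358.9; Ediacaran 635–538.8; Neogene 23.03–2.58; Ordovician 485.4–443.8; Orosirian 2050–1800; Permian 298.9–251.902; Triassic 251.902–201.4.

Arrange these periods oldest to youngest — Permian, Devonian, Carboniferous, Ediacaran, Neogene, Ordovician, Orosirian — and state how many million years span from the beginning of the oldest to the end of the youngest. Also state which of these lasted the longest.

Start ages (Ma): Orosirian 2050, Ediacaran 635, Ordovician 485.4, Devonian 419.2, Carboniferous 358.9, Permian 298.9, Neogene 23.03.
Ordered oldest to youngest: Orosirian, Ediacaran, Ordovician, Devonian, Carboniferous, Permian, Neogene.
Span = 2050 − 2.58 = 2047.42 Myr.
Durations: Carboniferous 60, Ordovician 41.6, Ediacaran 96.2, Neogene 20.45, Permian 46.998, Devonian 60.3, Orosirian 250 → longest is Orosirian (250 Myr).

Orosirian → Ediacaran → Ordovician → Devonian → Carboniferous → Permian → Neogene; total span 2047.42 Myr; longest is Orosirian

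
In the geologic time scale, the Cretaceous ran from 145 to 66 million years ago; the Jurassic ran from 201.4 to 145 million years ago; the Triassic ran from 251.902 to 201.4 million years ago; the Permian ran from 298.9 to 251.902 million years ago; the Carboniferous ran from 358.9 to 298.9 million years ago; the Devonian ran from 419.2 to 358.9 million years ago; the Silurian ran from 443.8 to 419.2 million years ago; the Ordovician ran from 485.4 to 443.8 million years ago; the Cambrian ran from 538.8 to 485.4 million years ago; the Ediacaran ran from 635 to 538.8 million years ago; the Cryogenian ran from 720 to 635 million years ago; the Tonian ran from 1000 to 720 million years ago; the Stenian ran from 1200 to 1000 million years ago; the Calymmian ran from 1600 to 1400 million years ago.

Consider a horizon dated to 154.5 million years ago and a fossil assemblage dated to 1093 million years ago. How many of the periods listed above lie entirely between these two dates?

10

The older date is 1093 Ma and the younger is 154.5 Ma.
Periods with start < 1093 and end > 154.5 Ma: Tonian (1000–720), Cryogenian (720–635), Ediacaran (635–538.8), Cambrian (538.8–485.4), Ordovician (485.4–443.8), Silurian (443.8–419.2), Devonian (419.2–358.9), Carboniferous (358.9–298.9), Permian (298.9–251.902), Triassic (251.902–201.4).
That is 10 complete periods.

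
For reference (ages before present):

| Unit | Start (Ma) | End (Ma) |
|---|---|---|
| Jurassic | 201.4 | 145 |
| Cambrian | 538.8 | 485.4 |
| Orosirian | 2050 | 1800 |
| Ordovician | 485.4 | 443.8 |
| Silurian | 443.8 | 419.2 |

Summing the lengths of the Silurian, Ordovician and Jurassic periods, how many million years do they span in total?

122.6 million years

Each duration: Silurian = 24.6; Ordovician = 41.6; Jurassic = 56.4.
Sum: 24.6 + 41.6 + 56.4 = 122.6 Myr.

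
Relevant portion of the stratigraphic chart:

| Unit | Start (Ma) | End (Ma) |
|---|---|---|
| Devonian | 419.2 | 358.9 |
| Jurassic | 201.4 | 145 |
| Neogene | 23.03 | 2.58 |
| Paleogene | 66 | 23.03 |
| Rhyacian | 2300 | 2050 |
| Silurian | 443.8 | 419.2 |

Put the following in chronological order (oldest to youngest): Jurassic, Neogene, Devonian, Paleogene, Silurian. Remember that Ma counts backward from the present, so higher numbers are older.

Silurian → Devonian → Jurassic → Paleogene → Neogene

The oldest of these is Silurian (starts 443.8 Ma) and the youngest is Neogene (ends 2.58 Ma).
In between, by decreasing start age: Devonian (419.2), Jurassic (201.4), Paleogene (66).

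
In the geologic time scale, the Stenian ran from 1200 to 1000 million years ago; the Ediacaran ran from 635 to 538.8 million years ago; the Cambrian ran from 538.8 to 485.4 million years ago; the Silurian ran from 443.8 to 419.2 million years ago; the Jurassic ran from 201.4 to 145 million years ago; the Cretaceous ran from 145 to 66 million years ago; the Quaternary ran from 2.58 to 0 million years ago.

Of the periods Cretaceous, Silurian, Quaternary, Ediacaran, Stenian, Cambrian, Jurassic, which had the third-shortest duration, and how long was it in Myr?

Cambrian, 53.4 million years

Start − end for each: Cretaceous 145 − 66 = 79; Silurian 443.8 − 419.2 = 24.6; Quaternary 2.58 − 0 = 2.58; Ediacaran 635 − 538.8 = 96.2; Stenian 1200 − 1000 = 200; Cambrian 538.8 − 485.4 = 53.4; Jurassic 201.4 − 145 = 56.4.
Ranking these from shortest: Quaternary < Silurian < Cambrian < Jurassic < Cretaceous < Ediacaran < Stenian.
Position 3 in that ranking is Cambrian, which lasted 53.4 Myr.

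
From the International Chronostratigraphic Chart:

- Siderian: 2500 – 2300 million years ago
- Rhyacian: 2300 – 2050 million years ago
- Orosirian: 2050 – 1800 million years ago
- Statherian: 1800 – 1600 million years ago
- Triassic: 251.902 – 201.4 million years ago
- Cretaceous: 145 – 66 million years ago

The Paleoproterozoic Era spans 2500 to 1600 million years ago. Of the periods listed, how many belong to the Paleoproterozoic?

Periods inside 2500–1600 Ma: Siderian, Rhyacian, Orosirian, Statherian — 4 in total.

4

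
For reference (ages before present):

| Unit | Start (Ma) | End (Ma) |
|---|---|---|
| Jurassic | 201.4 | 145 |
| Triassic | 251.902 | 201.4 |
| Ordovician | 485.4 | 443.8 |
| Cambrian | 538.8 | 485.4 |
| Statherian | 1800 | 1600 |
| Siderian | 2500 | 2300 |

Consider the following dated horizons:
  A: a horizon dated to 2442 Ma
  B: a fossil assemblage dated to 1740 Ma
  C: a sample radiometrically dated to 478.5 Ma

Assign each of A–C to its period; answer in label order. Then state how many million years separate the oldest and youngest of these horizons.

A — Siderian; B — Statherian; C — Ordovician; span 1963.5 million years

Match each age against the start–end ranges in the excerpt: A = 2442 Ma → Siderian (2500–2300); B = 1740 Ma → Statherian (1800–1600); C = 478.5 Ma → Ordovician (485.4–443.8).
The largest age is 2442 Ma and the smallest is 478.5 Ma; their difference is 1963.5 Myr.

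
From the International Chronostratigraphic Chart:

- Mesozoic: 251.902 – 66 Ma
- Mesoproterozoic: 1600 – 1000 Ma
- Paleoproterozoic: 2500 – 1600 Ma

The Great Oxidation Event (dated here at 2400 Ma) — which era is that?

2400 Ma lies between 2500 and 1600 Ma, so it falls in the Paleoproterozoic.

Paleoproterozoic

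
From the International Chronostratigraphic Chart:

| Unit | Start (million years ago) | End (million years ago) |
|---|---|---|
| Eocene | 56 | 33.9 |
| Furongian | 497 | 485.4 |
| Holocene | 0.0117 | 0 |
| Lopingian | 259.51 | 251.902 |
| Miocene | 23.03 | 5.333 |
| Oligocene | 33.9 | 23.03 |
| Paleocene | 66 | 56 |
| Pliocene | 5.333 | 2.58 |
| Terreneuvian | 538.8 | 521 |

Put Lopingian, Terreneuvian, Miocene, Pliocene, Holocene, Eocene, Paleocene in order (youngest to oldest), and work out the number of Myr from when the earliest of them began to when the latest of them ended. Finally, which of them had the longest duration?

From the excerpt: Lopingian 259.51–251.902; Terreneuvian 538.8–521; Miocene 23.03–5.333; Pliocene 5.333–2.58; Holocene 0.0117–0; Eocene 56–33.9; Paleocene 66–56 (Ma).
Larger Ma is earlier, so the oldest is Terreneuvian and the youngest is Holocene; youngest to oldest: Holocene, Pliocene, Miocene, Eocene, Paleocene, Lopingian, Terreneuvian.
Oldest start 538.8 minus youngest end 0 gives 538.8 Myr overall.
Individual lengths (start − end): Lopingian 7.608; Pliocene 2.753; Terreneuvian 17.8; Eocene 22.1; Holocene 0.0117; Paleocene 10; Miocene 17.697. The largest is Eocene at 22.1 Myr.

Holocene → Pliocene → Miocene → Eocene → Paleocene → Lopingian → Terreneuvian; total span 538.8 Myr; longest is Eocene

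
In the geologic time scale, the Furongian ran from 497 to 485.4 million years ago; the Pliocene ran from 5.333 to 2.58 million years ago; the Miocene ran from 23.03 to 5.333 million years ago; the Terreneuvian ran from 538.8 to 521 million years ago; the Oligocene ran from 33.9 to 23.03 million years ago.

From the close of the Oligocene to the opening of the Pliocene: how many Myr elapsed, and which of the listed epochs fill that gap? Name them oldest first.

17.697 million years; Miocene

End of Oligocene = 23.03 Ma; start of Pliocene = 5.333 Ma.
Gap = 23.03 − 5.333 = 17.697 Myr.
Epochs wholly inside 23.03–5.333 Ma: Miocene (23.03–5.333).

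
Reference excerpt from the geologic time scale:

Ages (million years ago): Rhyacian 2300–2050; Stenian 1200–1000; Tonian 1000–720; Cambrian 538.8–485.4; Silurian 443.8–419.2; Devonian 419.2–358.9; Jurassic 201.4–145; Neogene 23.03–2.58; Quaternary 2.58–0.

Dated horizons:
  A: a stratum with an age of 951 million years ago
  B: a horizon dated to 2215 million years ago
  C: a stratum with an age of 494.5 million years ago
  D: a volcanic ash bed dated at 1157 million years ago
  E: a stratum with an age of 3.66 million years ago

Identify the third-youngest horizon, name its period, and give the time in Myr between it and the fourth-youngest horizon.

Sorted youngest-first by Ma: E (3.66), C (494.5), A (951), D (1157), B (2215).
The third youngest is A at 951 Ma, which lies in 1000–720 Ma: the Tonian.
The fourth youngest is D at 1157 Ma; separation = |951 − 1157| = 206 Myr.

A, in the Tonian; 206 million years to D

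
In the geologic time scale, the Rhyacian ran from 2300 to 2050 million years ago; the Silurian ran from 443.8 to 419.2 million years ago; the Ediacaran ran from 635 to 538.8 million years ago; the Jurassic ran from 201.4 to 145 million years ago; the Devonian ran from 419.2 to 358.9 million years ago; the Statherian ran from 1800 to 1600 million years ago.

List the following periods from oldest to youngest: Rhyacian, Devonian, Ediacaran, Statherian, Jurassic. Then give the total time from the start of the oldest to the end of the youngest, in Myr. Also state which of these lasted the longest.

From the excerpt: Rhyacian 2300–2050; Devonian 419.2–358.9; Ediacaran 635–538.8; Statherian 1800–1600; Jurassic 201.4–145 (Ma).
Larger Ma is earlier, so the oldest is Rhyacian and the youngest is Jurassic; oldest to youngest: Rhyacian, Statherian, Ediacaran, Devonian, Jurassic.
Oldest start 2300 minus youngest end 145 gives 2155 Myr overall.
Individual lengths (start − end): Jurassic 56.4; Ediacaran 96.2; Rhyacian 250; Devonian 60.3; Statherian 200. The largest is Rhyacian at 250 Myr.

Rhyacian → Statherian → Ediacaran → Devonian → Jurassic; total span 2155 Myr; longest is Rhyacian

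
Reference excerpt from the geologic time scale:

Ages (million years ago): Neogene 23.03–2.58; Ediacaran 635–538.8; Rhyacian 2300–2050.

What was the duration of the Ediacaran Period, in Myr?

96.2 million years

635 − 538.8 = 96.2 million years.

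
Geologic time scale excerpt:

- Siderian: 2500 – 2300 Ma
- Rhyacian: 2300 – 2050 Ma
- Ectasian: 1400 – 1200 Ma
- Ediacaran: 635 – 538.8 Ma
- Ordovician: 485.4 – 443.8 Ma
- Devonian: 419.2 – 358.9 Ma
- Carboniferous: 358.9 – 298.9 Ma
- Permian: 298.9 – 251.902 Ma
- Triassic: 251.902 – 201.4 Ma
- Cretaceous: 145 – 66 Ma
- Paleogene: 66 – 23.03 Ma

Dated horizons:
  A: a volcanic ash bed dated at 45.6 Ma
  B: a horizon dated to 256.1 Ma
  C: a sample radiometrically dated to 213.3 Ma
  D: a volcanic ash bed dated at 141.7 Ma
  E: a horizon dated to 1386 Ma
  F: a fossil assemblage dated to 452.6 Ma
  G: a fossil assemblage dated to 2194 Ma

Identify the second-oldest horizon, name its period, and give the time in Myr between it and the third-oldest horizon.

E, in the Ectasian; 933.4 million years to F

Sorted oldest-first by Ma: G (2194), E (1386), F (452.6), B (256.1), C (213.3), D (141.7), A (45.6).
The second oldest is E at 1386 Ma, which lies in 1400–1200 Ma: the Ectasian.
The third oldest is F at 452.6 Ma; separation = |1386 − 452.6| = 933.4 Myr.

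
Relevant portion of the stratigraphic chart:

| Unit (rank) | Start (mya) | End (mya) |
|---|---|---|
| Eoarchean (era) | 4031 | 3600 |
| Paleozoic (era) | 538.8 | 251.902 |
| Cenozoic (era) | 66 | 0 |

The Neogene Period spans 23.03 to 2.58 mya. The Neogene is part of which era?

The Neogene (23.03–2.58 Ma) lies entirely within 66–0 Ma, the Cenozoic Era.

Cenozoic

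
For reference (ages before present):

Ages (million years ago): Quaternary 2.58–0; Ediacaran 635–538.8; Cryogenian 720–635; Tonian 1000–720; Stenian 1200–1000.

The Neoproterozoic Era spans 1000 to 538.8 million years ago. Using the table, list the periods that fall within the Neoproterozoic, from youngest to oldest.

Periods with both bounds inside 1000–538.8 Ma: Ediacaran (635–538.8), Cryogenian (720–635), Tonian (1000–720).

Ediacaran, Cryogenian, Tonian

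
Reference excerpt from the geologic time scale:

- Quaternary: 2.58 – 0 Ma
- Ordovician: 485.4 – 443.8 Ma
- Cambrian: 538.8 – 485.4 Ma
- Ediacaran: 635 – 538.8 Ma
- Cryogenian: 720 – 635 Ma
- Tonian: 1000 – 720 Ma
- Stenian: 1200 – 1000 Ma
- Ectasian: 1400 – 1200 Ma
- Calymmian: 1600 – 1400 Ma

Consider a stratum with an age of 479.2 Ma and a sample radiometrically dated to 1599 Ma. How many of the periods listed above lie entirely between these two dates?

6

1599 Ma sits inside the Calymmian (1600–1400) and 479.2 Ma inside the Ordovician (485.4–443.8); neither of those is wholly between the two dates.
The listed periods lying completely between them are Ectasian, Stenian, Tonian, Cryogenian, Ediacaran, Cambrian — 6 in all.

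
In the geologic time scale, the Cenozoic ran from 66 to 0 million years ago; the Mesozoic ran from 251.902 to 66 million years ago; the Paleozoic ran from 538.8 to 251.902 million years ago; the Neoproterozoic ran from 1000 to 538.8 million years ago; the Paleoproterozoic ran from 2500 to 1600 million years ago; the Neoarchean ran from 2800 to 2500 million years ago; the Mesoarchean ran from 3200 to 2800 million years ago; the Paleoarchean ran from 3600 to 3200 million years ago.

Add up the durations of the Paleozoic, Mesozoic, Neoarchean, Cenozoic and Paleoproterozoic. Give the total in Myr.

1738.8 million years

Duration is start − end for each: (538.8 − 251.902) + (251.902 − 66) + (2800 − 2500) + (66 − 0) + (2500 − 1600).
That is 286.898 + 185.902 + 300 + 66 + 900, which totals 1738.8 million years.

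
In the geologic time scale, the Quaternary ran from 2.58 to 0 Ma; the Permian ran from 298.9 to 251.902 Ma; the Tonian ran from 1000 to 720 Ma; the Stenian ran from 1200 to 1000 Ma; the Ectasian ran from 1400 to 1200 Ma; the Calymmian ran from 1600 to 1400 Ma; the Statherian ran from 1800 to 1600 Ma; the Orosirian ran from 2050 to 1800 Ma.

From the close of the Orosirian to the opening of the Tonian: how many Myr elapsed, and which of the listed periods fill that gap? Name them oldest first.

800 million years; Statherian, Calymmian, Ectasian, Stenian

End of Orosirian = 1800 Ma; start of Tonian = 1000 Ma.
Gap = 1800 − 1000 = 800 Myr.
Periods wholly inside 1800–1000 Ma: Statherian (1800–1600), Calymmian (1600–1400), Ectasian (1400–1200), Stenian (1200–1000).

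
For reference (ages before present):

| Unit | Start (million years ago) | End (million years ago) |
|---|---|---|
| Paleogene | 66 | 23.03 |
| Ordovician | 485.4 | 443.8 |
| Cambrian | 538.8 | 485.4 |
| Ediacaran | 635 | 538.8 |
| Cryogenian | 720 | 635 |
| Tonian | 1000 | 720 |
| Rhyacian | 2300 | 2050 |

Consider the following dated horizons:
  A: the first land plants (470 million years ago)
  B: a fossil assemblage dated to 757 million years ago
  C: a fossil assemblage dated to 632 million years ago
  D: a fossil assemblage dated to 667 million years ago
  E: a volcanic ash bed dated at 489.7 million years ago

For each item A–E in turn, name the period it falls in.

A — Ordovician; B — Tonian; C — Ediacaran; D — Cryogenian; E — Cambrian

Match each age against the start–end ranges in the excerpt: A = 470 Ma → Ordovician (485.4–443.8); B = 757 Ma → Tonian (1000–720); C = 632 Ma → Ediacaran (635–538.8); D = 667 Ma → Cryogenian (720–635); E = 489.7 Ma → Cambrian (538.8–485.4).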